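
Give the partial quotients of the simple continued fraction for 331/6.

Run the Euclidean algorithm on 331 and 6; the successive quotients are the partial quotients a_0, a_1, ... (each step inverts the fractional part left over by the previous one):
  331 = 55*6 + 1, so a_0 = 55.
  6 = 6*1 + 0, so a_1 = 6.
The remainder reaches 0 after 2 divisions, so the expansion has 2 partial quotients, read off in order.

[55; 6]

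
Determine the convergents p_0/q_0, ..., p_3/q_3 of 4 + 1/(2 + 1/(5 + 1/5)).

Using the convergent recurrence p_i = a_i*p_{i-1} + p_{i-2}, q_i = a_i*q_{i-1} + q_{i-2} with p_{-2}=0, p_{-1}=1, q_{-2}=1, q_{-1}=0:
  i=0: a_0=4, p_0 = 4*1 + 0 = 4, q_0 = 4*0 + 1 = 1.
  i=1: a_1=2, p_1 = 2*4 + 1 = 9, q_1 = 2*1 + 0 = 2.
  i=2: a_2=5, p_2 = 5*9 + 4 = 49, q_2 = 5*2 + 1 = 11.
  i=3: a_3=5, p_3 = 5*49 + 9 = 254, q_3 = 5*11 + 2 = 57.

4/1, 9/2, 49/11, 254/57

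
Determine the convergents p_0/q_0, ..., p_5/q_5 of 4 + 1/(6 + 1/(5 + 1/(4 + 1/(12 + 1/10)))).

Using the convergent recurrence p_i = a_i*p_{i-1} + p_{i-2}, q_i = a_i*q_{i-1} + q_{i-2} with p_{-2}=0, p_{-1}=1, q_{-2}=1, q_{-1}=0:
  i=0: a_0=4, p_0 = 4*1 + 0 = 4, q_0 = 4*0 + 1 = 1.
  i=1: a_1=6, p_1 = 6*4 + 1 = 25, q_1 = 6*1 + 0 = 6.
  i=2: a_2=5, p_2 = 5*25 + 4 = 129, q_2 = 5*6 + 1 = 31.
  i=3: a_3=4, p_3 = 4*129 + 25 = 541, q_3 = 4*31 + 6 = 130.
  i=4: a_4=12, p_4 = 12*541 + 129 = 6621, q_4 = 12*130 + 31 = 1591.
  i=5: a_5=10, p_5 = 10*6621 + 541 = 66751, q_5 = 10*1591 + 130 = 16040.

4/1, 25/6, 129/31, 541/130, 6621/1591, 66751/16040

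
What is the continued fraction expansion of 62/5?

[12; 2, 2]

Run the Euclidean algorithm on 62 and 5; the successive quotients are the partial quotients a_0, a_1, ... (each step inverts the fractional part left over by the previous one):
  62 = 12*5 + 2, so a_0 = 12.
  5 = 2*2 + 1, so a_1 = 2.
  2 = 2*1 + 0, so a_2 = 2.
The remainder reaches 0 after 3 divisions, so the expansion has 3 partial quotients, read off in order.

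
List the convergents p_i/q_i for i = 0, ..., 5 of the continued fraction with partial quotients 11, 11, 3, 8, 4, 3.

11/1, 122/11, 377/34, 3138/283, 12929/1166, 41925/3781

Using the convergent recurrence p_i = a_i*p_{i-1} + p_{i-2}, q_i = a_i*q_{i-1} + q_{i-2} with p_{-2}=0, p_{-1}=1, q_{-2}=1, q_{-1}=0:
  i=0: a_0=11, p_0 = 11*1 + 0 = 11, q_0 = 11*0 + 1 = 1.
  i=1: a_1=11, p_1 = 11*11 + 1 = 122, q_1 = 11*1 + 0 = 11.
  i=2: a_2=3, p_2 = 3*122 + 11 = 377, q_2 = 3*11 + 1 = 34.
  i=3: a_3=8, p_3 = 8*377 + 122 = 3138, q_3 = 8*34 + 11 = 283.
  i=4: a_4=4, p_4 = 4*3138 + 377 = 12929, q_4 = 4*283 + 34 = 1166.
  i=5: a_5=3, p_5 = 3*12929 + 3138 = 41925, q_5 = 3*1166 + 283 = 3781.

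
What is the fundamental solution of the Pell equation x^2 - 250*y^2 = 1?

(x, y) = (39480499, 2496966)

First expand sqrt(250) as a continued fraction. With x_i = (sqrt(250) + m_i)/d_i and (m_0, d_0) = (0, 1): a_0 = floor(sqrt(250)) = 15, since 15^2 = 225 <= 250 < 256 = 16^2.
Iterate m_{i+1} = d_i*a_i - m_i, d_{i+1} = (250 - m_{i+1}^2)/d_i, a_{i+1} = floor((a_0 + m_{i+1})/d_{i+1}):
  m_1 = 1*15 - 0 = 15, d_1 = (250 - 15^2)/1 = 25/1 = 25, a_1 = floor((15 + 15)/25) = 1.
  m_2 = 25*1 - 15 = 10, d_2 = (250 - 10^2)/25 = 150/25 = 6, a_2 = floor((15 + 10)/6) = 4.
  m_3 = 6*4 - 10 = 14, d_3 = (250 - 14^2)/6 = 54/6 = 9, a_3 = floor((15 + 14)/9) = 3.
  m_4 = 9*3 - 14 = 13, d_4 = (250 - 13^2)/9 = 81/9 = 9, a_4 = floor((15 + 13)/9) = 3.
  m_5 = 9*3 - 13 = 14, d_5 = (250 - 14^2)/9 = 54/9 = 6, a_5 = floor((15 + 14)/6) = 4.
  m_6 = 6*4 - 14 = 10, d_6 = (250 - 10^2)/6 = 150/6 = 25, a_6 = floor((15 + 10)/25) = 1.
  m_7 = 25*1 - 10 = 15, d_7 = (250 - 15^2)/25 = 25/25 = 1, a_7 = floor((15 + 15)/1) = 30.
  m_8 = 1*30 - 15 = 15, d_8 = (250 - 15^2)/1 = 25/1 = 25: (m_8, d_8) = (m_1, d_1) = (15, 25), so from here the quotients repeat a_1, ..., a_7; the period length is 7.
So sqrt(250) = [15; (1, 4, 3, 3, 4, 1, 30)] with period length k = 7.
k is odd, so (p_{k-1}, q_{k-1}) only solves x^2 - 250y^2 = -1 and the fundamental solution of x^2 - 250y^2 = 1 is (p_{2k-1}, q_{2k-1}) = (p_13, q_13); compute convergents through index 13, running through the period twice.
Convergents (p_i = a_i*p_{i-1} + p_{i-2}, q_i = a_i*q_{i-1} + q_{i-2} with p_{-2}=0, p_{-1}=1, q_{-2}=1, q_{-1}=0):
  i=0: a_0=15, p_0 = 15*1 + 0 = 15, q_0 = 15*0 + 1 = 1.
  i=1: a_1=1, p_1 = 1*15 + 1 = 16, q_1 = 1*1 + 0 = 1.
  i=2: a_2=4, p_2 = 4*16 + 15 = 79, q_2 = 4*1 + 1 = 5.
  i=3: a_3=3, p_3 = 3*79 + 16 = 253, q_3 = 3*5 + 1 = 16.
  i=4: a_4=3, p_4 = 3*253 + 79 = 838, q_4 = 3*16 + 5 = 53.
  i=5: a_5=4, p_5 = 4*838 + 253 = 3605, q_5 = 4*53 + 16 = 228.
  i=6: a_6=1, p_6 = 1*3605 + 838 = 4443, q_6 = 1*228 + 53 = 281.
  i=7: a_7=30, p_7 = 30*4443 + 3605 = 136895, q_7 = 30*281 + 228 = 8658.
  i=8: a_8=1, p_8 = 1*136895 + 4443 = 141338, q_8 = 1*8658 + 281 = 8939.
  i=9: a_9=4, p_9 = 4*141338 + 136895 = 702247, q_9 = 4*8939 + 8658 = 44414.
  i=10: a_10=3, p_10 = 3*702247 + 141338 = 2248079, q_10 = 3*44414 + 8939 = 142181.
  i=11: a_11=3, p_11 = 3*2248079 + 702247 = 7446484, q_11 = 3*142181 + 44414 = 470957.
  i=12: a_12=4, p_12 = 4*7446484 + 2248079 = 32034015, q_12 = 4*470957 + 142181 = 2026009.
  i=13: a_13=1, p_13 = 1*32034015 + 7446484 = 39480499, q_13 = 1*2026009 + 470957 = 2496966.
Indeed p_6^2 - 250*q_6^2 = 19740249 - 19740250 = -1, not +1.
Check: 39480499^2 - 250*2496966^2 = 1558709801289001 - 1558709801289000 = 1, so (x, y) = (39480499, 2496966) solves the equation, and by the theorem it is the least positive solution.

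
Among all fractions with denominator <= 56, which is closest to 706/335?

Expand x = 706/335 as a continued fraction with the Euclidean algorithm:
  706 = 2*335 + 36, so a_0 = 2.
  335 = 9*36 + 11, so a_1 = 9.
  36 = 3*11 + 3, so a_2 = 3.
  11 = 3*3 + 2, so a_3 = 3.
  3 = 1*2 + 1, so a_4 = 1.
  2 = 2*1 + 0, so a_5 = 2.
so x = [2; 9, 3, 3, 1, 2].
Convergents (p_i = a_i*p_{i-1} + p_{i-2}, q_i = a_i*q_{i-1} + q_{i-2} with p_{-2}=0, p_{-1}=1, q_{-2}=1, q_{-1}=0), until the denominator exceeds 56:
  i=0: a_0=2, p_0 = 2*1 + 0 = 2, q_0 = 2*0 + 1 = 1.
  i=1: a_1=9, p_1 = 9*2 + 1 = 19, q_1 = 9*1 + 0 = 9.
  i=2: a_2=3, p_2 = 3*19 + 2 = 59, q_2 = 3*9 + 1 = 28.
  i=3: a_3=3, p_3 = 3*59 + 19 = 196, q_3 = 3*28 + 9 = 93.
q_3 = 93 > 56, so the last convergent with denominator <= 56 is p_2/q_2 = 59/28.
The closest fraction with denominator <= 56 is either p_2/q_2 or the intermediate fraction (k*p_2 + p_1)/(k*q_2 + q_1) with the largest k >= 1 whose denominator stays <= 56; these approach x as k grows, and every other convergent or intermediate fraction in range is farther away.
Largest k: floor((56 - q_1)/q_2) = floor((56 - 9)/28) = 1.
That gives (1*59 + 19)/(1*28 + 9) = 78/37.
Compare the errors: |x - 59/28| = |706*28 - 59*335|/(335*28) = 3/9380, and |x - 78/37| = |706*37 - 78*335|/(335*37) = 8/12395.
Cross-multiplying, 3*12395 = 37185 < 75040 = 8*9380, so 3/9380 is smaller: the convergent 59/28 is closer to x than 78/37.

59/28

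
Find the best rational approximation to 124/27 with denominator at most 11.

Expand x = 124/27 as a continued fraction with the Euclidean algorithm:
  124 = 4*27 + 16, so a_0 = 4.
  27 = 1*16 + 11, so a_1 = 1.
  16 = 1*11 + 5, so a_2 = 1.
  11 = 2*5 + 1, so a_3 = 2.
  5 = 5*1 + 0, so a_4 = 5.
so x = [4; 1, 1, 2, 5].
Convergents (p_i = a_i*p_{i-1} + p_{i-2}, q_i = a_i*q_{i-1} + q_{i-2} with p_{-2}=0, p_{-1}=1, q_{-2}=1, q_{-1}=0), until the denominator exceeds 11:
  i=0: a_0=4, p_0 = 4*1 + 0 = 4, q_0 = 4*0 + 1 = 1.
  i=1: a_1=1, p_1 = 1*4 + 1 = 5, q_1 = 1*1 + 0 = 1.
  i=2: a_2=1, p_2 = 1*5 + 4 = 9, q_2 = 1*1 + 1 = 2.
  i=3: a_3=2, p_3 = 2*9 + 5 = 23, q_3 = 2*2 + 1 = 5.
  i=4: a_4=5, p_4 = 5*23 + 9 = 124, q_4 = 5*5 + 2 = 27.
q_4 = 27 > 11, so the last convergent with denominator <= 11 is p_3/q_3 = 23/5.
The closest fraction with denominator <= 11 is either p_3/q_3 or the intermediate fraction (k*p_3 + p_2)/(k*q_3 + q_2) with the largest k >= 1 whose denominator stays <= 11; these approach x as k grows, and every other convergent or intermediate fraction in range is farther away.
Largest k: floor((11 - q_2)/q_3) = floor((11 - 2)/5) = 1.
That gives (1*23 + 9)/(1*5 + 2) = 32/7.
Compare the errors: |x - 23/5| = |124*5 - 23*27|/(27*5) = 1/135, and |x - 32/7| = |124*7 - 32*27|/(27*7) = 4/189.
Cross-multiplying, 1*189 = 189 < 540 = 4*135, so 1/135 is smaller: the convergent 23/5 is closer to x than 32/7.

23/5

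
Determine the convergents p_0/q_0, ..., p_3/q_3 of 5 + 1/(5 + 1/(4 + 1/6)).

Using the convergent recurrence p_i = a_i*p_{i-1} + p_{i-2}, q_i = a_i*q_{i-1} + q_{i-2} with p_{-2}=0, p_{-1}=1, q_{-2}=1, q_{-1}=0:
  i=0: a_0=5, p_0 = 5*1 + 0 = 5, q_0 = 5*0 + 1 = 1.
  i=1: a_1=5, p_1 = 5*5 + 1 = 26, q_1 = 5*1 + 0 = 5.
  i=2: a_2=4, p_2 = 4*26 + 5 = 109, q_2 = 4*5 + 1 = 21.
  i=3: a_3=6, p_3 = 6*109 + 26 = 680, q_3 = 6*21 + 5 = 131.

5/1, 26/5, 109/21, 680/131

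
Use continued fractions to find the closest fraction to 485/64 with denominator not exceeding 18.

91/12

Expand x = 485/64 as a continued fraction with the Euclidean algorithm:
  485 = 7*64 + 37, so a_0 = 7.
  64 = 1*37 + 27, so a_1 = 1.
  37 = 1*27 + 10, so a_2 = 1.
  27 = 2*10 + 7, so a_3 = 2.
  10 = 1*7 + 3, so a_4 = 1.
  7 = 2*3 + 1, so a_5 = 2.
  3 = 3*1 + 0, so a_6 = 3.
so x = [7; 1, 1, 2, 1, 2, 3].
Convergents (p_i = a_i*p_{i-1} + p_{i-2}, q_i = a_i*q_{i-1} + q_{i-2} with p_{-2}=0, p_{-1}=1, q_{-2}=1, q_{-1}=0), until the denominator exceeds 18:
  i=0: a_0=7, p_0 = 7*1 + 0 = 7, q_0 = 7*0 + 1 = 1.
  i=1: a_1=1, p_1 = 1*7 + 1 = 8, q_1 = 1*1 + 0 = 1.
  i=2: a_2=1, p_2 = 1*8 + 7 = 15, q_2 = 1*1 + 1 = 2.
  i=3: a_3=2, p_3 = 2*15 + 8 = 38, q_3 = 2*2 + 1 = 5.
  i=4: a_4=1, p_4 = 1*38 + 15 = 53, q_4 = 1*5 + 2 = 7.
  i=5: a_5=2, p_5 = 2*53 + 38 = 144, q_5 = 2*7 + 5 = 19.
q_5 = 19 > 18, so the last convergent with denominator <= 18 is p_4/q_4 = 53/7.
The closest fraction with denominator <= 18 is either p_4/q_4 or the intermediate fraction (k*p_4 + p_3)/(k*q_4 + q_3) with the largest k >= 1 whose denominator stays <= 18; these approach x as k grows, and every other convergent or intermediate fraction in range is farther away.
Largest k: floor((18 - q_3)/q_4) = floor((18 - 5)/7) = 1.
That gives (1*53 + 38)/(1*7 + 5) = 91/12.
Compare the errors: |x - 53/7| = |485*7 - 53*64|/(64*7) = 3/448, and |x - 91/12| = |485*12 - 91*64|/(64*12) = 4/768.
Cross-multiplying, 4*448 = 1792 < 2304 = 3*768, so 4/768 is smaller: the intermediate fraction 91/12 is closer to x than 53/7.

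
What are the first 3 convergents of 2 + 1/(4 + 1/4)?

Using the convergent recurrence p_i = a_i*p_{i-1} + p_{i-2}, q_i = a_i*q_{i-1} + q_{i-2} with p_{-2}=0, p_{-1}=1, q_{-2}=1, q_{-1}=0:
  i=0: a_0=2, p_0 = 2*1 + 0 = 2, q_0 = 2*0 + 1 = 1.
  i=1: a_1=4, p_1 = 4*2 + 1 = 9, q_1 = 4*1 + 0 = 4.
  i=2: a_2=4, p_2 = 4*9 + 2 = 38, q_2 = 4*4 + 1 = 17.

2/1, 9/4, 38/17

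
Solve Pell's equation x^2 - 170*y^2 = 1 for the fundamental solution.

First expand sqrt(170) as a continued fraction. With x_i = (sqrt(170) + m_i)/d_i and (m_0, d_0) = (0, 1): a_0 = floor(sqrt(170)) = 13, since 13^2 = 169 <= 170 < 196 = 14^2.
Iterate m_{i+1} = d_i*a_i - m_i, d_{i+1} = (170 - m_{i+1}^2)/d_i, a_{i+1} = floor((a_0 + m_{i+1})/d_{i+1}):
  m_1 = 1*13 - 0 = 13, d_1 = (170 - 13^2)/1 = 1/1 = 1, a_1 = floor((13 + 13)/1) = 26.
  m_2 = 1*26 - 13 = 13, d_2 = (170 - 13^2)/1 = 1/1 = 1: (m_2, d_2) = (m_1, d_1) = (13, 1), so from here the quotient a_1 repeats; the period length is 1.
So sqrt(170) = [13; (26)] with period length k = 1.
k is odd, so (p_{k-1}, q_{k-1}) only solves x^2 - 170y^2 = -1 and the fundamental solution of x^2 - 170y^2 = 1 is (p_{2k-1}, q_{2k-1}) = (p_1, q_1); compute convergents through index 1, running through the period twice.
Convergents (p_i = a_i*p_{i-1} + p_{i-2}, q_i = a_i*q_{i-1} + q_{i-2} with p_{-2}=0, p_{-1}=1, q_{-2}=1, q_{-1}=0):
  i=0: a_0=13, p_0 = 13*1 + 0 = 13, q_0 = 13*0 + 1 = 1.
  i=1: a_1=26, p_1 = 26*13 + 1 = 339, q_1 = 26*1 + 0 = 26.
Indeed p_0^2 - 170*q_0^2 = 169 - 170 = -1, not +1.
Check: 339^2 - 170*26^2 = 114921 - 114920 = 1, so (x, y) = (339, 26) solves the equation, and by the theorem it is the least positive solution.

(x, y) = (339, 26)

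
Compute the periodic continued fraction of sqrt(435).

Write x_i = (sqrt(435) + m_i)/d_i with (m_0, d_0) = (0, 1). a_0 = floor(sqrt(435)) = 20, since 20^2 = 400 <= 435 < 441 = 21^2.
Iterate m_{i+1} = d_i*a_i - m_i, d_{i+1} = (435 - m_{i+1}^2)/d_i, a_{i+1} = floor((a_0 + m_{i+1})/d_{i+1}):
  m_1 = 1*20 - 0 = 20, d_1 = (435 - 20^2)/1 = 35/1 = 35, a_1 = floor((20 + 20)/35) = 1.
  m_2 = 35*1 - 20 = 15, d_2 = (435 - 15^2)/35 = 210/35 = 6, a_2 = floor((20 + 15)/6) = 5.
  m_3 = 6*5 - 15 = 15, d_3 = (435 - 15^2)/6 = 210/6 = 35, a_3 = floor((20 + 15)/35) = 1.
  m_4 = 35*1 - 15 = 20, d_4 = (435 - 20^2)/35 = 35/35 = 1, a_4 = floor((20 + 20)/1) = 40.
  m_5 = 1*40 - 20 = 20, d_5 = (435 - 20^2)/1 = 35/1 = 35: (m_5, d_5) = (m_1, d_1) = (20, 35), so from here the quotients repeat a_1, ..., a_4; the period length is 4.
Hence the expansion of sqrt(435) is a_0 = 20 followed by the repeating block 1, 5, 1, 40 (period 4).

[20; (1, 5, 1, 40)]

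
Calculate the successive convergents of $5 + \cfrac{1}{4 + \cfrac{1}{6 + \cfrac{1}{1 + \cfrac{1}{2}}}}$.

Using the convergent recurrence p_i = a_i*p_{i-1} + p_{i-2}, q_i = a_i*q_{i-1} + q_{i-2} with p_{-2}=0, p_{-1}=1, q_{-2}=1, q_{-1}=0:
  i=0: a_0=5, p_0 = 5*1 + 0 = 5, q_0 = 5*0 + 1 = 1.
  i=1: a_1=4, p_1 = 4*5 + 1 = 21, q_1 = 4*1 + 0 = 4.
  i=2: a_2=6, p_2 = 6*21 + 5 = 131, q_2 = 6*4 + 1 = 25.
  i=3: a_3=1, p_3 = 1*131 + 21 = 152, q_3 = 1*25 + 4 = 29.
  i=4: a_4=2, p_4 = 2*152 + 131 = 435, q_4 = 2*29 + 25 = 83.

5/1, 21/4, 131/25, 152/29, 435/83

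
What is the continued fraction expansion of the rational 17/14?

[1; 4, 1, 2]

Run the Euclidean algorithm on 17 and 14; the successive quotients are the partial quotients a_0, a_1, ... (each step inverts the fractional part left over by the previous one):
  17 = 1*14 + 3, so a_0 = 1.
  14 = 4*3 + 2, so a_1 = 4.
  3 = 1*2 + 1, so a_2 = 1.
  2 = 2*1 + 0, so a_3 = 2.
The remainder reaches 0 after 4 divisions, so the expansion has 4 partial quotients, read off in order.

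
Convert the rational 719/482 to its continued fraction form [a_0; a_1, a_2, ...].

[1; 2, 29, 1, 1, 1, 2]

Run the Euclidean algorithm on 719 and 482; the successive quotients are the partial quotients a_0, a_1, ... (each step inverts the fractional part left over by the previous one):
  719 = 1*482 + 237, so a_0 = 1.
  482 = 2*237 + 8, so a_1 = 2.
  237 = 29*8 + 5, so a_2 = 29.
  8 = 1*5 + 3, so a_3 = 1.
  5 = 1*3 + 2, so a_4 = 1.
  3 = 1*2 + 1, so a_5 = 1.
  2 = 2*1 + 0, so a_6 = 2.
The remainder reaches 0 after 7 divisions, so the expansion has 7 partial quotients, read off in order.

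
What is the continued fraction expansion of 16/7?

[2; 3, 2]

Run the Euclidean algorithm on 16 and 7; the successive quotients are the partial quotients a_0, a_1, ... (each step inverts the fractional part left over by the previous one):
  16 = 2*7 + 2, so a_0 = 2.
  7 = 3*2 + 1, so a_1 = 3.
  2 = 2*1 + 0, so a_2 = 2.
The remainder reaches 0 after 3 divisions, so the expansion has 3 partial quotients, read off in order.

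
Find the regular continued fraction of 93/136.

[0; 1, 2, 6, 7]

Run the Euclidean algorithm on 93 and 136; the successive quotients are the partial quotients a_0, a_1, ... (each step inverts the fractional part left over by the previous one):
  93 = 0*136 + 93, so a_0 = 0.
  136 = 1*93 + 43, so a_1 = 1.
  93 = 2*43 + 7, so a_2 = 2.
  43 = 6*7 + 1, so a_3 = 6.
  7 = 7*1 + 0, so a_4 = 7.
The remainder reaches 0 after 5 divisions, so the expansion has 5 partial quotients, read off in order.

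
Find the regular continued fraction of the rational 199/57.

Run the Euclidean algorithm on 199 and 57; the successive quotients are the partial quotients a_0, a_1, ... (each step inverts the fractional part left over by the previous one):
  199 = 3*57 + 28, so a_0 = 3.
  57 = 2*28 + 1, so a_1 = 2.
  28 = 28*1 + 0, so a_2 = 28.
The remainder reaches 0 after 3 divisions, so the expansion has 3 partial quotients, read off in order.

[3; 2, 28]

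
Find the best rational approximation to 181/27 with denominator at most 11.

Expand x = 181/27 as a continued fraction with the Euclidean algorithm:
  181 = 6*27 + 19, so a_0 = 6.
  27 = 1*19 + 8, so a_1 = 1.
  19 = 2*8 + 3, so a_2 = 2.
  8 = 2*3 + 2, so a_3 = 2.
  3 = 1*2 + 1, so a_4 = 1.
  2 = 2*1 + 0, so a_5 = 2.
so x = [6; 1, 2, 2, 1, 2].
Convergents (p_i = a_i*p_{i-1} + p_{i-2}, q_i = a_i*q_{i-1} + q_{i-2} with p_{-2}=0, p_{-1}=1, q_{-2}=1, q_{-1}=0), until the denominator exceeds 11:
  i=0: a_0=6, p_0 = 6*1 + 0 = 6, q_0 = 6*0 + 1 = 1.
  i=1: a_1=1, p_1 = 1*6 + 1 = 7, q_1 = 1*1 + 0 = 1.
  i=2: a_2=2, p_2 = 2*7 + 6 = 20, q_2 = 2*1 + 1 = 3.
  i=3: a_3=2, p_3 = 2*20 + 7 = 47, q_3 = 2*3 + 1 = 7.
  i=4: a_4=1, p_4 = 1*47 + 20 = 67, q_4 = 1*7 + 3 = 10.
  i=5: a_5=2, p_5 = 2*67 + 47 = 181, q_5 = 2*10 + 7 = 27.
q_5 = 27 > 11, so the last convergent with denominator <= 11 is p_4/q_4 = 67/10.
The closest fraction with denominator <= 11 is either p_4/q_4 or the intermediate fraction (k*p_4 + p_3)/(k*q_4 + q_3) with the largest k >= 1 whose denominator stays <= 11; these approach x as k grows, and every other convergent or intermediate fraction in range is farther away.
Largest k: floor((11 - q_3)/q_4) = floor((11 - 7)/10) = 0.
Since k = 0, no intermediate fraction beyond p_4/q_4 has denominator <= 11, so the convergent 67/10 is the closest (its error is |181*10 - 67*27|/(27*10) = 1/270).

67/10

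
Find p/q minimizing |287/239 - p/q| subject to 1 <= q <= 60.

6/5

Expand x = 287/239 as a continued fraction with the Euclidean algorithm:
  287 = 1*239 + 48, so a_0 = 1.
  239 = 4*48 + 47, so a_1 = 4.
  48 = 1*47 + 1, so a_2 = 1.
  47 = 47*1 + 0, so a_3 = 47.
so x = [1; 4, 1, 47].
Convergents (p_i = a_i*p_{i-1} + p_{i-2}, q_i = a_i*q_{i-1} + q_{i-2} with p_{-2}=0, p_{-1}=1, q_{-2}=1, q_{-1}=0), until the denominator exceeds 60:
  i=0: a_0=1, p_0 = 1*1 + 0 = 1, q_0 = 1*0 + 1 = 1.
  i=1: a_1=4, p_1 = 4*1 + 1 = 5, q_1 = 4*1 + 0 = 4.
  i=2: a_2=1, p_2 = 1*5 + 1 = 6, q_2 = 1*4 + 1 = 5.
  i=3: a_3=47, p_3 = 47*6 + 5 = 287, q_3 = 47*5 + 4 = 239.
q_3 = 239 > 60, so the last convergent with denominator <= 60 is p_2/q_2 = 6/5.
The closest fraction with denominator <= 60 is either p_2/q_2 or the intermediate fraction (k*p_2 + p_1)/(k*q_2 + q_1) with the largest k >= 1 whose denominator stays <= 60; these approach x as k grows, and every other convergent or intermediate fraction in range is farther away.
Largest k: floor((60 - q_1)/q_2) = floor((60 - 4)/5) = 11.
That gives (11*6 + 5)/(11*5 + 4) = 71/59.
Compare the errors: |x - 6/5| = |287*5 - 6*239|/(239*5) = 1/1195, and |x - 71/59| = |287*59 - 71*239|/(239*59) = 36/14101.
Cross-multiplying, 1*14101 = 14101 < 43020 = 36*1195, so 1/1195 is smaller: the convergent 6/5 is closer to x than 71/59.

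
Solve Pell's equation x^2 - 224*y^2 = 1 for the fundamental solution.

First expand sqrt(224) as a continued fraction. With x_i = (sqrt(224) + m_i)/d_i and (m_0, d_0) = (0, 1): a_0 = floor(sqrt(224)) = 14, since 14^2 = 196 <= 224 < 225 = 15^2.
Iterate m_{i+1} = d_i*a_i - m_i, d_{i+1} = (224 - m_{i+1}^2)/d_i, a_{i+1} = floor((a_0 + m_{i+1})/d_{i+1}):
  m_1 = 1*14 - 0 = 14, d_1 = (224 - 14^2)/1 = 28/1 = 28, a_1 = floor((14 + 14)/28) = 1.
  m_2 = 28*1 - 14 = 14, d_2 = (224 - 14^2)/28 = 28/28 = 1, a_2 = floor((14 + 14)/1) = 28.
  m_3 = 1*28 - 14 = 14, d_3 = (224 - 14^2)/1 = 28/1 = 28: (m_3, d_3) = (m_1, d_1) = (14, 28), so from here the quotients repeat a_1, a_2; the period length is 2.
So sqrt(224) = [14; (1, 28)] with period length k = 2.
k is even, so the fundamental solution of x^2 - 224y^2 = 1 is (p_{k-1}, q_{k-1}) = (p_1, q_1); compute convergents through index 1.
Convergents (p_i = a_i*p_{i-1} + p_{i-2}, q_i = a_i*q_{i-1} + q_{i-2} with p_{-2}=0, p_{-1}=1, q_{-2}=1, q_{-1}=0):
  i=0: a_0=14, p_0 = 14*1 + 0 = 14, q_0 = 14*0 + 1 = 1.
  i=1: a_1=1, p_1 = 1*14 + 1 = 15, q_1 = 1*1 + 0 = 1.
Check: 15^2 - 224*1^2 = 225 - 224 = 1, so (x, y) = (15, 1) solves the equation, and by the theorem it is the least positive solution.

(x, y) = (15, 1)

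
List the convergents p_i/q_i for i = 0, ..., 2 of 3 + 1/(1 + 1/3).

Using the convergent recurrence p_i = a_i*p_{i-1} + p_{i-2}, q_i = a_i*q_{i-1} + q_{i-2} with p_{-2}=0, p_{-1}=1, q_{-2}=1, q_{-1}=0:
  i=0: a_0=3, p_0 = 3*1 + 0 = 3, q_0 = 3*0 + 1 = 1.
  i=1: a_1=1, p_1 = 1*3 + 1 = 4, q_1 = 1*1 + 0 = 1.
  i=2: a_2=3, p_2 = 3*4 + 3 = 15, q_2 = 3*1 + 1 = 4.

3/1, 4/1, 15/4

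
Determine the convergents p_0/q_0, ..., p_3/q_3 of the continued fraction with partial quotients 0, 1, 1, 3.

Using the convergent recurrence p_i = a_i*p_{i-1} + p_{i-2}, q_i = a_i*q_{i-1} + q_{i-2} with p_{-2}=0, p_{-1}=1, q_{-2}=1, q_{-1}=0:
  i=0: a_0=0, p_0 = 0*1 + 0 = 0, q_0 = 0*0 + 1 = 1.
  i=1: a_1=1, p_1 = 1*0 + 1 = 1, q_1 = 1*1 + 0 = 1.
  i=2: a_2=1, p_2 = 1*1 + 0 = 1, q_2 = 1*1 + 1 = 2.
  i=3: a_3=3, p_3 = 3*1 + 1 = 4, q_3 = 3*2 + 1 = 7.

0/1, 1/1, 1/2, 4/7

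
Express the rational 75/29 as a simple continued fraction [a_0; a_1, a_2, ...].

[2; 1, 1, 2, 2, 2]

Run the Euclidean algorithm on 75 and 29; the successive quotients are the partial quotients a_0, a_1, ... (each step inverts the fractional part left over by the previous one):
  75 = 2*29 + 17, so a_0 = 2.
  29 = 1*17 + 12, so a_1 = 1.
  17 = 1*12 + 5, so a_2 = 1.
  12 = 2*5 + 2, so a_3 = 2.
  5 = 2*2 + 1, so a_4 = 2.
  2 = 2*1 + 0, so a_5 = 2.
The remainder reaches 0 after 6 divisions, so the expansion has 6 partial quotients, read off in order.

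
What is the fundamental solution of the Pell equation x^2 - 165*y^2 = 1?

First expand sqrt(165) as a continued fraction. With x_i = (sqrt(165) + m_i)/d_i and (m_0, d_0) = (0, 1): a_0 = floor(sqrt(165)) = 12, since 12^2 = 144 <= 165 < 169 = 13^2.
Iterate m_{i+1} = d_i*a_i - m_i, d_{i+1} = (165 - m_{i+1}^2)/d_i, a_{i+1} = floor((a_0 + m_{i+1})/d_{i+1}):
  m_1 = 1*12 - 0 = 12, d_1 = (165 - 12^2)/1 = 21/1 = 21, a_1 = floor((12 + 12)/21) = 1.
  m_2 = 21*1 - 12 = 9, d_2 = (165 - 9^2)/21 = 84/21 = 4, a_2 = floor((12 + 9)/4) = 5.
  m_3 = 4*5 - 9 = 11, d_3 = (165 - 11^2)/4 = 44/4 = 11, a_3 = floor((12 + 11)/11) = 2.
  m_4 = 11*2 - 11 = 11, d_4 = (165 - 11^2)/11 = 44/11 = 4, a_4 = floor((12 + 11)/4) = 5.
  m_5 = 4*5 - 11 = 9, d_5 = (165 - 9^2)/4 = 84/4 = 21, a_5 = floor((12 + 9)/21) = 1.
  m_6 = 21*1 - 9 = 12, d_6 = (165 - 12^2)/21 = 21/21 = 1, a_6 = floor((12 + 12)/1) = 24.
  m_7 = 1*24 - 12 = 12, d_7 = (165 - 12^2)/1 = 21/1 = 21: (m_7, d_7) = (m_1, d_1) = (12, 21), so from here the quotients repeat a_1, ..., a_6; the period length is 6.
So sqrt(165) = [12; (1, 5, 2, 5, 1, 24)] with period length k = 6.
k is even, so the fundamental solution of x^2 - 165y^2 = 1 is (p_{k-1}, q_{k-1}) = (p_5, q_5); compute convergents through index 5.
Convergents (p_i = a_i*p_{i-1} + p_{i-2}, q_i = a_i*q_{i-1} + q_{i-2} with p_{-2}=0, p_{-1}=1, q_{-2}=1, q_{-1}=0):
  i=0: a_0=12, p_0 = 12*1 + 0 = 12, q_0 = 12*0 + 1 = 1.
  i=1: a_1=1, p_1 = 1*12 + 1 = 13, q_1 = 1*1 + 0 = 1.
  i=2: a_2=5, p_2 = 5*13 + 12 = 77, q_2 = 5*1 + 1 = 6.
  i=3: a_3=2, p_3 = 2*77 + 13 = 167, q_3 = 2*6 + 1 = 13.
  i=4: a_4=5, p_4 = 5*167 + 77 = 912, q_4 = 5*13 + 6 = 71.
  i=5: a_5=1, p_5 = 1*912 + 167 = 1079, q_5 = 1*71 + 13 = 84.
Check: 1079^2 - 165*84^2 = 1164241 - 1164240 = 1, so (x, y) = (1079, 84) solves the equation, and by the theorem it is the least positive solution.

(x, y) = (1079, 84)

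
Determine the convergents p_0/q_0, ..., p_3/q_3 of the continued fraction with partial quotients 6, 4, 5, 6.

Using the convergent recurrence p_i = a_i*p_{i-1} + p_{i-2}, q_i = a_i*q_{i-1} + q_{i-2} with p_{-2}=0, p_{-1}=1, q_{-2}=1, q_{-1}=0:
  i=0: a_0=6, p_0 = 6*1 + 0 = 6, q_0 = 6*0 + 1 = 1.
  i=1: a_1=4, p_1 = 4*6 + 1 = 25, q_1 = 4*1 + 0 = 4.
  i=2: a_2=5, p_2 = 5*25 + 6 = 131, q_2 = 5*4 + 1 = 21.
  i=3: a_3=6, p_3 = 6*131 + 25 = 811, q_3 = 6*21 + 4 = 130.

6/1, 25/4, 131/21, 811/130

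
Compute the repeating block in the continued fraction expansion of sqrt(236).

[15; (2, 1, 3, 5, 1, 6, 1, 5, 3, 1, 2, 30)]

Write x_i = (sqrt(236) + m_i)/d_i with (m_0, d_0) = (0, 1). a_0 = floor(sqrt(236)) = 15, since 15^2 = 225 <= 236 < 256 = 16^2.
Iterate m_{i+1} = d_i*a_i - m_i, d_{i+1} = (236 - m_{i+1}^2)/d_i, a_{i+1} = floor((a_0 + m_{i+1})/d_{i+1}):
  m_1 = 1*15 - 0 = 15, d_1 = (236 - 15^2)/1 = 11/1 = 11, a_1 = floor((15 + 15)/11) = 2.
  m_2 = 11*2 - 15 = 7, d_2 = (236 - 7^2)/11 = 187/11 = 17, a_2 = floor((15 + 7)/17) = 1.
  m_3 = 17*1 - 7 = 10, d_3 = (236 - 10^2)/17 = 136/17 = 8, a_3 = floor((15 + 10)/8) = 3.
  m_4 = 8*3 - 10 = 14, d_4 = (236 - 14^2)/8 = 40/8 = 5, a_4 = floor((15 + 14)/5) = 5.
  m_5 = 5*5 - 14 = 11, d_5 = (236 - 11^2)/5 = 115/5 = 23, a_5 = floor((15 + 11)/23) = 1.
  m_6 = 23*1 - 11 = 12, d_6 = (236 - 12^2)/23 = 92/23 = 4, a_6 = floor((15 + 12)/4) = 6.
  m_7 = 4*6 - 12 = 12, d_7 = (236 - 12^2)/4 = 92/4 = 23, a_7 = floor((15 + 12)/23) = 1.
  m_8 = 23*1 - 12 = 11, d_8 = (236 - 11^2)/23 = 115/23 = 5, a_8 = floor((15 + 11)/5) = 5.
  m_9 = 5*5 - 11 = 14, d_9 = (236 - 14^2)/5 = 40/5 = 8, a_9 = floor((15 + 14)/8) = 3.
  m_10 = 8*3 - 14 = 10, d_10 = (236 - 10^2)/8 = 136/8 = 17, a_10 = floor((15 + 10)/17) = 1.
  m_11 = 17*1 - 10 = 7, d_11 = (236 - 7^2)/17 = 187/17 = 11, a_11 = floor((15 + 7)/11) = 2.
  m_12 = 11*2 - 7 = 15, d_12 = (236 - 15^2)/11 = 11/11 = 1, a_12 = floor((15 + 15)/1) = 30.
  m_13 = 1*30 - 15 = 15, d_13 = (236 - 15^2)/1 = 11/1 = 11: (m_13, d_13) = (m_1, d_1) = (15, 11), so from here the quotients repeat a_1, ..., a_12; the period length is 12.
Hence the expansion of sqrt(236) is a_0 = 15 followed by the repeating block 2, 1, 3, 5, 1, 6, 1, 5, 3, 1, 2, 30 (period 12).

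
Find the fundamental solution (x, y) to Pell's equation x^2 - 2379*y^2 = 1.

(x, y) = (1951, 40)

First expand sqrt(2379) as a continued fraction. With x_i = (sqrt(2379) + m_i)/d_i and (m_0, d_0) = (0, 1): a_0 = floor(sqrt(2379)) = 48, since 48^2 = 2304 <= 2379 < 2401 = 49^2.
Iterate m_{i+1} = d_i*a_i - m_i, d_{i+1} = (2379 - m_{i+1}^2)/d_i, a_{i+1} = floor((a_0 + m_{i+1})/d_{i+1}):
  m_1 = 1*48 - 0 = 48, d_1 = (2379 - 48^2)/1 = 75/1 = 75, a_1 = floor((48 + 48)/75) = 1.
  m_2 = 75*1 - 48 = 27, d_2 = (2379 - 27^2)/75 = 1650/75 = 22, a_2 = floor((48 + 27)/22) = 3.
  m_3 = 22*3 - 27 = 39, d_3 = (2379 - 39^2)/22 = 858/22 = 39, a_3 = floor((48 + 39)/39) = 2.
  m_4 = 39*2 - 39 = 39, d_4 = (2379 - 39^2)/39 = 858/39 = 22, a_4 = floor((48 + 39)/22) = 3.
  m_5 = 22*3 - 39 = 27, d_5 = (2379 - 27^2)/22 = 1650/22 = 75, a_5 = floor((48 + 27)/75) = 1.
  m_6 = 75*1 - 27 = 48, d_6 = (2379 - 48^2)/75 = 75/75 = 1, a_6 = floor((48 + 48)/1) = 96.
  m_7 = 1*96 - 48 = 48, d_7 = (2379 - 48^2)/1 = 75/1 = 75: (m_7, d_7) = (m_1, d_1) = (48, 75), so from here the quotients repeat a_1, ..., a_6; the period length is 6.
So sqrt(2379) = [48; (1, 3, 2, 3, 1, 96)] with period length k = 6.
k is even, so the fundamental solution of x^2 - 2379y^2 = 1 is (p_{k-1}, q_{k-1}) = (p_5, q_5); compute convergents through index 5.
Convergents (p_i = a_i*p_{i-1} + p_{i-2}, q_i = a_i*q_{i-1} + q_{i-2} with p_{-2}=0, p_{-1}=1, q_{-2}=1, q_{-1}=0):
  i=0: a_0=48, p_0 = 48*1 + 0 = 48, q_0 = 48*0 + 1 = 1.
  i=1: a_1=1, p_1 = 1*48 + 1 = 49, q_1 = 1*1 + 0 = 1.
  i=2: a_2=3, p_2 = 3*49 + 48 = 195, q_2 = 3*1 + 1 = 4.
  i=3: a_3=2, p_3 = 2*195 + 49 = 439, q_3 = 2*4 + 1 = 9.
  i=4: a_4=3, p_4 = 3*439 + 195 = 1512, q_4 = 3*9 + 4 = 31.
  i=5: a_5=1, p_5 = 1*1512 + 439 = 1951, q_5 = 1*31 + 9 = 40.
Check: 1951^2 - 2379*40^2 = 3806401 - 3806400 = 1, so (x, y) = (1951, 40) solves the equation, and by the theorem it is the least positive solution.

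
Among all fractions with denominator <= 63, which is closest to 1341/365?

169/46

Expand x = 1341/365 as a continued fraction with the Euclidean algorithm:
  1341 = 3*365 + 246, so a_0 = 3.
  365 = 1*246 + 119, so a_1 = 1.
  246 = 2*119 + 8, so a_2 = 2.
  119 = 14*8 + 7, so a_3 = 14.
  8 = 1*7 + 1, so a_4 = 1.
  7 = 7*1 + 0, so a_5 = 7.
so x = [3; 1, 2, 14, 1, 7].
Convergents (p_i = a_i*p_{i-1} + p_{i-2}, q_i = a_i*q_{i-1} + q_{i-2} with p_{-2}=0, p_{-1}=1, q_{-2}=1, q_{-1}=0), until the denominator exceeds 63:
  i=0: a_0=3, p_0 = 3*1 + 0 = 3, q_0 = 3*0 + 1 = 1.
  i=1: a_1=1, p_1 = 1*3 + 1 = 4, q_1 = 1*1 + 0 = 1.
  i=2: a_2=2, p_2 = 2*4 + 3 = 11, q_2 = 2*1 + 1 = 3.
  i=3: a_3=14, p_3 = 14*11 + 4 = 158, q_3 = 14*3 + 1 = 43.
  i=4: a_4=1, p_4 = 1*158 + 11 = 169, q_4 = 1*43 + 3 = 46.
  i=5: a_5=7, p_5 = 7*169 + 158 = 1341, q_5 = 7*46 + 43 = 365.
q_5 = 365 > 63, so the last convergent with denominator <= 63 is p_4/q_4 = 169/46.
The closest fraction with denominator <= 63 is either p_4/q_4 or the intermediate fraction (k*p_4 + p_3)/(k*q_4 + q_3) with the largest k >= 1 whose denominator stays <= 63; these approach x as k grows, and every other convergent or intermediate fraction in range is farther away.
Largest k: floor((63 - q_3)/q_4) = floor((63 - 43)/46) = 0.
Since k = 0, no intermediate fraction beyond p_4/q_4 has denominator <= 63, so the convergent 169/46 is the closest (its error is |1341*46 - 169*365|/(365*46) = 1/16790).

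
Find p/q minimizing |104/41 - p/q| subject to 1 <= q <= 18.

33/13

Expand x = 104/41 as a continued fraction with the Euclidean algorithm:
  104 = 2*41 + 22, so a_0 = 2.
  41 = 1*22 + 19, so a_1 = 1.
  22 = 1*19 + 3, so a_2 = 1.
  19 = 6*3 + 1, so a_3 = 6.
  3 = 3*1 + 0, so a_4 = 3.
so x = [2; 1, 1, 6, 3].
Convergents (p_i = a_i*p_{i-1} + p_{i-2}, q_i = a_i*q_{i-1} + q_{i-2} with p_{-2}=0, p_{-1}=1, q_{-2}=1, q_{-1}=0), until the denominator exceeds 18:
  i=0: a_0=2, p_0 = 2*1 + 0 = 2, q_0 = 2*0 + 1 = 1.
  i=1: a_1=1, p_1 = 1*2 + 1 = 3, q_1 = 1*1 + 0 = 1.
  i=2: a_2=1, p_2 = 1*3 + 2 = 5, q_2 = 1*1 + 1 = 2.
  i=3: a_3=6, p_3 = 6*5 + 3 = 33, q_3 = 6*2 + 1 = 13.
  i=4: a_4=3, p_4 = 3*33 + 5 = 104, q_4 = 3*13 + 2 = 41.
q_4 = 41 > 18, so the last convergent with denominator <= 18 is p_3/q_3 = 33/13.
The closest fraction with denominator <= 18 is either p_3/q_3 or the intermediate fraction (k*p_3 + p_2)/(k*q_3 + q_2) with the largest k >= 1 whose denominator stays <= 18; these approach x as k grows, and every other convergent or intermediate fraction in range is farther away.
Largest k: floor((18 - q_2)/q_3) = floor((18 - 2)/13) = 1.
That gives (1*33 + 5)/(1*13 + 2) = 38/15.
Compare the errors: |x - 33/13| = |104*13 - 33*41|/(41*13) = 1/533, and |x - 38/15| = |104*15 - 38*41|/(41*15) = 2/615.
Cross-multiplying, 1*615 = 615 < 1066 = 2*533, so 1/533 is smaller: the convergent 33/13 is closer to x than 38/15.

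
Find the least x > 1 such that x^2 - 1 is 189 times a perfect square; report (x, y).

First expand sqrt(189) as a continued fraction. With x_i = (sqrt(189) + m_i)/d_i and (m_0, d_0) = (0, 1): a_0 = floor(sqrt(189)) = 13, since 13^2 = 169 <= 189 < 196 = 14^2.
Iterate m_{i+1} = d_i*a_i - m_i, d_{i+1} = (189 - m_{i+1}^2)/d_i, a_{i+1} = floor((a_0 + m_{i+1})/d_{i+1}):
  m_1 = 1*13 - 0 = 13, d_1 = (189 - 13^2)/1 = 20/1 = 20, a_1 = floor((13 + 13)/20) = 1.
  m_2 = 20*1 - 13 = 7, d_2 = (189 - 7^2)/20 = 140/20 = 7, a_2 = floor((13 + 7)/7) = 2.
  m_3 = 7*2 - 7 = 7, d_3 = (189 - 7^2)/7 = 140/7 = 20, a_3 = floor((13 + 7)/20) = 1.
  m_4 = 20*1 - 7 = 13, d_4 = (189 - 13^2)/20 = 20/20 = 1, a_4 = floor((13 + 13)/1) = 26.
  m_5 = 1*26 - 13 = 13, d_5 = (189 - 13^2)/1 = 20/1 = 20: (m_5, d_5) = (m_1, d_1) = (13, 20), so from here the quotients repeat a_1, ..., a_4; the period length is 4.
So sqrt(189) = [13; (1, 2, 1, 26)] with period length k = 4.
k is even, so the fundamental solution of x^2 - 189y^2 = 1 is (p_{k-1}, q_{k-1}) = (p_3, q_3); compute convergents through index 3.
Convergents (p_i = a_i*p_{i-1} + p_{i-2}, q_i = a_i*q_{i-1} + q_{i-2} with p_{-2}=0, p_{-1}=1, q_{-2}=1, q_{-1}=0):
  i=0: a_0=13, p_0 = 13*1 + 0 = 13, q_0 = 13*0 + 1 = 1.
  i=1: a_1=1, p_1 = 1*13 + 1 = 14, q_1 = 1*1 + 0 = 1.
  i=2: a_2=2, p_2 = 2*14 + 13 = 41, q_2 = 2*1 + 1 = 3.
  i=3: a_3=1, p_3 = 1*41 + 14 = 55, q_3 = 1*3 + 1 = 4.
Check: 55^2 - 189*4^2 = 3025 - 3024 = 1, so (x, y) = (55, 4) solves the equation, and by the theorem it is the least positive solution.

(x, y) = (55, 4)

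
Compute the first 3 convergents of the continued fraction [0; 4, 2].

0/1, 1/4, 2/9

Using the convergent recurrence p_i = a_i*p_{i-1} + p_{i-2}, q_i = a_i*q_{i-1} + q_{i-2} with p_{-2}=0, p_{-1}=1, q_{-2}=1, q_{-1}=0:
  i=0: a_0=0, p_0 = 0*1 + 0 = 0, q_0 = 0*0 + 1 = 1.
  i=1: a_1=4, p_1 = 4*0 + 1 = 1, q_1 = 4*1 + 0 = 4.
  i=2: a_2=2, p_2 = 2*1 + 0 = 2, q_2 = 2*4 + 1 = 9.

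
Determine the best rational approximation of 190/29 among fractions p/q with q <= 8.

Expand x = 190/29 as a continued fraction with the Euclidean algorithm:
  190 = 6*29 + 16, so a_0 = 6.
  29 = 1*16 + 13, so a_1 = 1.
  16 = 1*13 + 3, so a_2 = 1.
  13 = 4*3 + 1, so a_3 = 4.
  3 = 3*1 + 0, so a_4 = 3.
so x = [6; 1, 1, 4, 3].
Convergents (p_i = a_i*p_{i-1} + p_{i-2}, q_i = a_i*q_{i-1} + q_{i-2} with p_{-2}=0, p_{-1}=1, q_{-2}=1, q_{-1}=0), until the denominator exceeds 8:
  i=0: a_0=6, p_0 = 6*1 + 0 = 6, q_0 = 6*0 + 1 = 1.
  i=1: a_1=1, p_1 = 1*6 + 1 = 7, q_1 = 1*1 + 0 = 1.
  i=2: a_2=1, p_2 = 1*7 + 6 = 13, q_2 = 1*1 + 1 = 2.
  i=3: a_3=4, p_3 = 4*13 + 7 = 59, q_3 = 4*2 + 1 = 9.
q_3 = 9 > 8, so the last convergent with denominator <= 8 is p_2/q_2 = 13/2.
The closest fraction with denominator <= 8 is either p_2/q_2 or the intermediate fraction (k*p_2 + p_1)/(k*q_2 + q_1) with the largest k >= 1 whose denominator stays <= 8; these approach x as k grows, and every other convergent or intermediate fraction in range is farther away.
Largest k: floor((8 - q_1)/q_2) = floor((8 - 1)/2) = 3.
That gives (3*13 + 7)/(3*2 + 1) = 46/7.
Compare the errors: |x - 13/2| = |190*2 - 13*29|/(29*2) = 3/58, and |x - 46/7| = |190*7 - 46*29|/(29*7) = 4/203.
Cross-multiplying, 4*58 = 232 < 609 = 3*203, so 4/203 is smaller: the intermediate fraction 46/7 is closer to x than 13/2.

46/7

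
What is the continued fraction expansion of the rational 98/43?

Run the Euclidean algorithm on 98 and 43; the successive quotients are the partial quotients a_0, a_1, ... (each step inverts the fractional part left over by the previous one):
  98 = 2*43 + 12, so a_0 = 2.
  43 = 3*12 + 7, so a_1 = 3.
  12 = 1*7 + 5, so a_2 = 1.
  7 = 1*5 + 2, so a_3 = 1.
  5 = 2*2 + 1, so a_4 = 2.
  2 = 2*1 + 0, so a_5 = 2.
The remainder reaches 0 after 6 divisions, so the expansion has 6 partial quotients, read off in order.

[2; 3, 1, 1, 2, 2]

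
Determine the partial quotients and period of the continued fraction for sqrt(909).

[30; (6, 1, 2, 6, 2, 1, 6, 60)]

Write x_i = (sqrt(909) + m_i)/d_i with (m_0, d_0) = (0, 1). a_0 = floor(sqrt(909)) = 30, since 30^2 = 900 <= 909 < 961 = 31^2.
Iterate m_{i+1} = d_i*a_i - m_i, d_{i+1} = (909 - m_{i+1}^2)/d_i, a_{i+1} = floor((a_0 + m_{i+1})/d_{i+1}):
  m_1 = 1*30 - 0 = 30, d_1 = (909 - 30^2)/1 = 9/1 = 9, a_1 = floor((30 + 30)/9) = 6.
  m_2 = 9*6 - 30 = 24, d_2 = (909 - 24^2)/9 = 333/9 = 37, a_2 = floor((30 + 24)/37) = 1.
  m_3 = 37*1 - 24 = 13, d_3 = (909 - 13^2)/37 = 740/37 = 20, a_3 = floor((30 + 13)/20) = 2.
  m_4 = 20*2 - 13 = 27, d_4 = (909 - 27^2)/20 = 180/20 = 9, a_4 = floor((30 + 27)/9) = 6.
  m_5 = 9*6 - 27 = 27, d_5 = (909 - 27^2)/9 = 180/9 = 20, a_5 = floor((30 + 27)/20) = 2.
  m_6 = 20*2 - 27 = 13, d_6 = (909 - 13^2)/20 = 740/20 = 37, a_6 = floor((30 + 13)/37) = 1.
  m_7 = 37*1 - 13 = 24, d_7 = (909 - 24^2)/37 = 333/37 = 9, a_7 = floor((30 + 24)/9) = 6.
  m_8 = 9*6 - 24 = 30, d_8 = (909 - 30^2)/9 = 9/9 = 1, a_8 = floor((30 + 30)/1) = 60.
  m_9 = 1*60 - 30 = 30, d_9 = (909 - 30^2)/1 = 9/1 = 9: (m_9, d_9) = (m_1, d_1) = (30, 9), so from here the quotients repeat a_1, ..., a_8; the period length is 8.
Hence the expansion of sqrt(909) is a_0 = 30 followed by the repeating block 6, 1, 2, 6, 2, 1, 6, 60 (period 8).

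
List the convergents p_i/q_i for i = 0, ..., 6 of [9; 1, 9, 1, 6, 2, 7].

9/1, 10/1, 99/10, 109/11, 753/76, 1615/163, 12058/1217

Using the convergent recurrence p_i = a_i*p_{i-1} + p_{i-2}, q_i = a_i*q_{i-1} + q_{i-2} with p_{-2}=0, p_{-1}=1, q_{-2}=1, q_{-1}=0:
  i=0: a_0=9, p_0 = 9*1 + 0 = 9, q_0 = 9*0 + 1 = 1.
  i=1: a_1=1, p_1 = 1*9 + 1 = 10, q_1 = 1*1 + 0 = 1.
  i=2: a_2=9, p_2 = 9*10 + 9 = 99, q_2 = 9*1 + 1 = 10.
  i=3: a_3=1, p_3 = 1*99 + 10 = 109, q_3 = 1*10 + 1 = 11.
  i=4: a_4=6, p_4 = 6*109 + 99 = 753, q_4 = 6*11 + 10 = 76.
  i=5: a_5=2, p_5 = 2*753 + 109 = 1615, q_5 = 2*76 + 11 = 163.
  i=6: a_6=7, p_6 = 7*1615 + 753 = 12058, q_6 = 7*163 + 76 = 1217.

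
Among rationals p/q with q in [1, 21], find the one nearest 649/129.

106/21

Expand x = 649/129 as a continued fraction with the Euclidean algorithm:
  649 = 5*129 + 4, so a_0 = 5.
  129 = 32*4 + 1, so a_1 = 32.
  4 = 4*1 + 0, so a_2 = 4.
so x = [5; 32, 4].
Convergents (p_i = a_i*p_{i-1} + p_{i-2}, q_i = a_i*q_{i-1} + q_{i-2} with p_{-2}=0, p_{-1}=1, q_{-2}=1, q_{-1}=0), until the denominator exceeds 21:
  i=0: a_0=5, p_0 = 5*1 + 0 = 5, q_0 = 5*0 + 1 = 1.
  i=1: a_1=32, p_1 = 32*5 + 1 = 161, q_1 = 32*1 + 0 = 32.
q_1 = 32 > 21, so the last convergent with denominator <= 21 is p_0/q_0 = 5/1.
The closest fraction with denominator <= 21 is either p_0/q_0 or the intermediate fraction (k*p_0 + p_{-1})/(k*q_0 + q_{-1}) with the largest k >= 1 whose denominator stays <= 21; these approach x as k grows, and every other convergent or intermediate fraction in range is farther away.
Largest k: floor((21 - q_{-1})/q_0) = floor((21 - 0)/1) = 21 (using the seeds p_{-1} = 1, q_{-1} = 0).
That gives (21*5 + 1)/(21*1 + 0) = 106/21.
Compare the errors: |x - 5/1| = |649*1 - 5*129|/(129*1) = 4/129, and |x - 106/21| = |649*21 - 106*129|/(129*21) = 45/2709.
Cross-multiplying, 45*129 = 5805 < 10836 = 4*2709, so 45/2709 is smaller: the intermediate fraction 106/21 is closer to x than 5/1.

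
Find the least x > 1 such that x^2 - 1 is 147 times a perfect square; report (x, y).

First expand sqrt(147) as a continued fraction. With x_i = (sqrt(147) + m_i)/d_i and (m_0, d_0) = (0, 1): a_0 = floor(sqrt(147)) = 12, since 12^2 = 144 <= 147 < 169 = 13^2.
Iterate m_{i+1} = d_i*a_i - m_i, d_{i+1} = (147 - m_{i+1}^2)/d_i, a_{i+1} = floor((a_0 + m_{i+1})/d_{i+1}):
  m_1 = 1*12 - 0 = 12, d_1 = (147 - 12^2)/1 = 3/1 = 3, a_1 = floor((12 + 12)/3) = 8.
  m_2 = 3*8 - 12 = 12, d_2 = (147 - 12^2)/3 = 3/3 = 1, a_2 = floor((12 + 12)/1) = 24.
  m_3 = 1*24 - 12 = 12, d_3 = (147 - 12^2)/1 = 3/1 = 3: (m_3, d_3) = (m_1, d_1) = (12, 3), so from here the quotients repeat a_1, a_2; the period length is 2.
So sqrt(147) = [12; (8, 24)] with period length k = 2.
k is even, so the fundamental solution of x^2 - 147y^2 = 1 is (p_{k-1}, q_{k-1}) = (p_1, q_1); compute convergents through index 1.
Convergents (p_i = a_i*p_{i-1} + p_{i-2}, q_i = a_i*q_{i-1} + q_{i-2} with p_{-2}=0, p_{-1}=1, q_{-2}=1, q_{-1}=0):
  i=0: a_0=12, p_0 = 12*1 + 0 = 12, q_0 = 12*0 + 1 = 1.
  i=1: a_1=8, p_1 = 8*12 + 1 = 97, q_1 = 8*1 + 0 = 8.
Check: 97^2 - 147*8^2 = 9409 - 9408 = 1, so (x, y) = (97, 8) solves the equation, and by the theorem it is the least positive solution.

(x, y) = (97, 8)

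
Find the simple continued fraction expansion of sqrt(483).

Write x_i = (sqrt(483) + m_i)/d_i with (m_0, d_0) = (0, 1). a_0 = floor(sqrt(483)) = 21, since 21^2 = 441 <= 483 < 484 = 22^2.
Iterate m_{i+1} = d_i*a_i - m_i, d_{i+1} = (483 - m_{i+1}^2)/d_i, a_{i+1} = floor((a_0 + m_{i+1})/d_{i+1}):
  m_1 = 1*21 - 0 = 21, d_1 = (483 - 21^2)/1 = 42/1 = 42, a_1 = floor((21 + 21)/42) = 1.
  m_2 = 42*1 - 21 = 21, d_2 = (483 - 21^2)/42 = 42/42 = 1, a_2 = floor((21 + 21)/1) = 42.
  m_3 = 1*42 - 21 = 21, d_3 = (483 - 21^2)/1 = 42/1 = 42: (m_3, d_3) = (m_1, d_1) = (21, 42), so from here the quotients repeat a_1, a_2; the period length is 2.
Hence the expansion of sqrt(483) is a_0 = 21 followed by the repeating block 1, 42 (period 2).

[21; (1, 42)]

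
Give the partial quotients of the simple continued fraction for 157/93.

[1; 1, 2, 4, 1, 5]

Run the Euclidean algorithm on 157 and 93; the successive quotients are the partial quotients a_0, a_1, ... (each step inverts the fractional part left over by the previous one):
  157 = 1*93 + 64, so a_0 = 1.
  93 = 1*64 + 29, so a_1 = 1.
  64 = 2*29 + 6, so a_2 = 2.
  29 = 4*6 + 5, so a_3 = 4.
  6 = 1*5 + 1, so a_4 = 1.
  5 = 5*1 + 0, so a_5 = 5.
The remainder reaches 0 after 6 divisions, so the expansion has 6 partial quotients, read off in order.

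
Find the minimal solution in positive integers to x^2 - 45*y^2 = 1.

First expand sqrt(45) as a continued fraction. With x_i = (sqrt(45) + m_i)/d_i and (m_0, d_0) = (0, 1): a_0 = floor(sqrt(45)) = 6, since 6^2 = 36 <= 45 < 49 = 7^2.
Iterate m_{i+1} = d_i*a_i - m_i, d_{i+1} = (45 - m_{i+1}^2)/d_i, a_{i+1} = floor((a_0 + m_{i+1})/d_{i+1}):
  m_1 = 1*6 - 0 = 6, d_1 = (45 - 6^2)/1 = 9/1 = 9, a_1 = floor((6 + 6)/9) = 1.
  m_2 = 9*1 - 6 = 3, d_2 = (45 - 3^2)/9 = 36/9 = 4, a_2 = floor((6 + 3)/4) = 2.
  m_3 = 4*2 - 3 = 5, d_3 = (45 - 5^2)/4 = 20/4 = 5, a_3 = floor((6 + 5)/5) = 2.
  m_4 = 5*2 - 5 = 5, d_4 = (45 - 5^2)/5 = 20/5 = 4, a_4 = floor((6 + 5)/4) = 2.
  m_5 = 4*2 - 5 = 3, d_5 = (45 - 3^2)/4 = 36/4 = 9, a_5 = floor((6 + 3)/9) = 1.
  m_6 = 9*1 - 3 = 6, d_6 = (45 - 6^2)/9 = 9/9 = 1, a_6 = floor((6 + 6)/1) = 12.
  m_7 = 1*12 - 6 = 6, d_7 = (45 - 6^2)/1 = 9/1 = 9: (m_7, d_7) = (m_1, d_1) = (6, 9), so from here the quotients repeat a_1, ..., a_6; the period length is 6.
So sqrt(45) = [6; (1, 2, 2, 2, 1, 12)] with period length k = 6.
k is even, so the fundamental solution of x^2 - 45y^2 = 1 is (p_{k-1}, q_{k-1}) = (p_5, q_5); compute convergents through index 5.
Convergents (p_i = a_i*p_{i-1} + p_{i-2}, q_i = a_i*q_{i-1} + q_{i-2} with p_{-2}=0, p_{-1}=1, q_{-2}=1, q_{-1}=0):
  i=0: a_0=6, p_0 = 6*1 + 0 = 6, q_0 = 6*0 + 1 = 1.
  i=1: a_1=1, p_1 = 1*6 + 1 = 7, q_1 = 1*1 + 0 = 1.
  i=2: a_2=2, p_2 = 2*7 + 6 = 20, q_2 = 2*1 + 1 = 3.
  i=3: a_3=2, p_3 = 2*20 + 7 = 47, q_3 = 2*3 + 1 = 7.
  i=4: a_4=2, p_4 = 2*47 + 20 = 114, q_4 = 2*7 + 3 = 17.
  i=5: a_5=1, p_5 = 1*114 + 47 = 161, q_5 = 1*17 + 7 = 24.
Check: 161^2 - 45*24^2 = 25921 - 25920 = 1, so (x, y) = (161, 24) solves the equation, and by the theorem it is the least positive solution.

(x, y) = (161, 24)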